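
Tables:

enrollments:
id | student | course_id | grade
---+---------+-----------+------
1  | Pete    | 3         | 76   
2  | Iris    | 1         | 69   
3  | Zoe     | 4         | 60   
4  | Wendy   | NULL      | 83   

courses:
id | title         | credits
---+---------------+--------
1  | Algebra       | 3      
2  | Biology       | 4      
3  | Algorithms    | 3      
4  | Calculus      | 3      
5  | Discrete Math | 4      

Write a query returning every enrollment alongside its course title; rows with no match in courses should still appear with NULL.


LEFT JOIN keeps every row from enrollments (the left table); where course_id has no match in courses, the course columns become NULL. Walk through each enrollment:
  - enrollment 1 (Pete): course_id=3 -> matches Algorithms
  - enrollment 2 (Iris): course_id=1 -> matches Algebra
  - enrollment 3 (Zoe): course_id=4 -> matches Calculus
  - enrollment 4 (Wendy): course_id=NULL, no match -> kept with NULL
All 4 rows appear; 1 has NULL course.

SQL:
SELECT a.student, b.title AS course
FROM enrollments a
LEFT JOIN courses b ON a.course_id = b.id

Result:
student | course    
--------+-----------
Pete    | Algorithms
Iris    | Algebra   
Zoe     | Calculus  
Wendy   | NULL      


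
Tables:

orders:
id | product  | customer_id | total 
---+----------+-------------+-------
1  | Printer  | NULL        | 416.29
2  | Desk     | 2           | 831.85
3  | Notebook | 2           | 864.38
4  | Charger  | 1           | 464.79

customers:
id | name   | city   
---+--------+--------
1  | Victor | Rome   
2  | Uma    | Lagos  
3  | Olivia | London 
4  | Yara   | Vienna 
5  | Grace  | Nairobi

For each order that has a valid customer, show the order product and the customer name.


INNER JOIN keeps only orders rows whose customer_id matches an id in customers. Walk through each order:
  - order 1 (Printer): customer_id=NULL, no match -> dropped
  - order 2 (Desk): customer_id=2 -> matches Uma
  - order 3 (Notebook): customer_id=2 -> matches Uma
  - order 4 (Charger): customer_id=1 -> matches Victor
So 1 of 4 rows is dropped.

SQL:
SELECT a.product, b.name AS customer
FROM orders a
INNER JOIN customers b ON a.customer_id = b.id

Result:
product  | customer
---------+---------
Desk     | Uma     
Notebook | Uma     
Charger  | Victor  


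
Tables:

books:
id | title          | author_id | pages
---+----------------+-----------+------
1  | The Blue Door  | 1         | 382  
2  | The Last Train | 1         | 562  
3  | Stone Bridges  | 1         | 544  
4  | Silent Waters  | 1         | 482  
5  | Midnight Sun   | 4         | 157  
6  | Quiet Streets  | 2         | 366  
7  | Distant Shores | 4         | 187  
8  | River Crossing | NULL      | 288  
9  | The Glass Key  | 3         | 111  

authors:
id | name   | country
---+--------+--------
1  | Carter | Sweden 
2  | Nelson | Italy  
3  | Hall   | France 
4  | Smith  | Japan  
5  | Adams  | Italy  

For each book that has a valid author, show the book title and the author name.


INNER JOIN keeps only books rows whose author_id matches an id in authors. Walk through each book:
  - book 1 (The Blue Door): author_id=1 -> matches Carter
  - book 2 (The Last Train): author_id=1 -> matches Carter
  - book 3 (Stone Bridges): author_id=1 -> matches Carter
  - book 4 (Silent Waters): author_id=1 -> matches Carter
  - book 5 (Midnight Sun): author_id=4 -> matches Smith
  - book 6 (Quiet Streets): author_id=2 -> matches Nelson
  - book 7 (Distant Shores): author_id=4 -> matches Smith
  - book 8 (River Crossing): author_id=NULL, no match -> dropped
  - book 9 (The Glass Key): author_id=3 -> matches Hall
So 1 of 9 rows is dropped.

SQL:
SELECT a.title, b.name AS author
FROM books a
INNER JOIN authors b ON a.author_id = b.id

Result:
title          | author
---------------+-------
The Blue Door  | Carter
The Last Train | Carter
Stone Bridges  | Carter
Silent Waters  | Carter
Midnight Sun   | Smith 
Quiet Streets  | Nelson
Distant Shores | Smith 
The Glass Key  | Hall  


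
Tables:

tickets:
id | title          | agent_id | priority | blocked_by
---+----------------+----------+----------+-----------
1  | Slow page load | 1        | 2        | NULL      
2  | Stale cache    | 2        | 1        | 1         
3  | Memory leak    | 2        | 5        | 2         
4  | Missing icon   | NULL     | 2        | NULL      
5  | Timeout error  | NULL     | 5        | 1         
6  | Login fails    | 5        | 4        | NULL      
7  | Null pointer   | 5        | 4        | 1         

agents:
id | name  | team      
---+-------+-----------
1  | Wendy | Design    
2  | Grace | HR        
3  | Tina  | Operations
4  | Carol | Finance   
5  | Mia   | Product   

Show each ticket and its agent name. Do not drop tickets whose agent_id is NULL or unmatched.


LEFT JOIN keeps every row from tickets (the left table); where agent_id has no match in agents, the agent columns become NULL. Walk through each ticket:
  - ticket 1 (Slow page load): agent_id=1 -> matches Wendy
  - ticket 2 (Stale cache): agent_id=2 -> matches Grace
  - ticket 3 (Memory leak): agent_id=2 -> matches Grace
  - ticket 4 (Missing icon): agent_id=NULL, no match -> kept with NULL
  - ticket 5 (Timeout error): agent_id=NULL, no match -> kept with NULL
  - ticket 6 (Login fails): agent_id=5 -> matches Mia
  - ticket 7 (Null pointer): agent_id=5 -> matches Mia
All 7 rows appear; 2 have NULL agent.

SQL:
SELECT a.title, b.name AS agent
FROM tickets a
LEFT JOIN agents b ON a.agent_id = b.id

Result:
title          | agent
---------------+------
Slow page load | Wendy
Stale cache    | Grace
Memory leak    | Grace
Missing icon   | NULL 
Timeout error  | NULL 
Login fails    | Mia  
Null pointer   | Mia  


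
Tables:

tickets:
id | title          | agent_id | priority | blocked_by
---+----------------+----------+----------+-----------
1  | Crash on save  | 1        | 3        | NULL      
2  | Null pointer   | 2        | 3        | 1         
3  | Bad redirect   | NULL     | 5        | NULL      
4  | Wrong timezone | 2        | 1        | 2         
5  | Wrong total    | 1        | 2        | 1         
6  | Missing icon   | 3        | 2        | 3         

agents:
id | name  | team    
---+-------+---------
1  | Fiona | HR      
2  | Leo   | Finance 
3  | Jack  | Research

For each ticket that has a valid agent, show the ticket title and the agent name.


INNER JOIN keeps only tickets rows whose agent_id matches an id in agents. Walk through each ticket:
  - ticket 1 (Crash on save): agent_id=1 -> matches Fiona
  - ticket 2 (Null pointer): agent_id=2 -> matches Leo
  - ticket 3 (Bad redirect): agent_id=NULL, no match -> dropped
  - ticket 4 (Wrong timezone): agent_id=2 -> matches Leo
  - ticket 5 (Wrong total): agent_id=1 -> matches Fiona
  - ticket 6 (Missing icon): agent_id=3 -> matches Jack
So 1 of 6 rows is dropped.

SQL:
SELECT a.title, b.name AS agent
FROM tickets a
INNER JOIN agents b ON a.agent_id = b.id

Result:
title          | agent
---------------+------
Crash on save  | Fiona
Null pointer   | Leo  
Wrong timezone | Leo  
Wrong total    | Fiona
Missing icon   | Jack 


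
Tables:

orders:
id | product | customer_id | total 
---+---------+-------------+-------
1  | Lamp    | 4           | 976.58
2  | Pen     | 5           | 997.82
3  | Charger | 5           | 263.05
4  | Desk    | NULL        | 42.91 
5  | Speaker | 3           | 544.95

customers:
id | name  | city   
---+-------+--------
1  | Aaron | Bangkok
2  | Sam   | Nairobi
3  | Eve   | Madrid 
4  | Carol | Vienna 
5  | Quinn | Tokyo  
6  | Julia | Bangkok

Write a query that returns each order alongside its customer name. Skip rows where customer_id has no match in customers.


INNER JOIN keeps only orders rows whose customer_id matches an id in customers. Walk through each order:
  - order 1 (Lamp): customer_id=4 -> matches Carol
  - order 2 (Pen): customer_id=5 -> matches Quinn
  - order 3 (Charger): customer_id=5 -> matches Quinn
  - order 4 (Desk): customer_id=NULL, no match -> dropped
  - order 5 (Speaker): customer_id=3 -> matches Eve
So 1 of 5 rows is dropped.

SQL:
SELECT a.product, b.name AS customer
FROM orders a
INNER JOIN customers b ON a.customer_id = b.id

Result:
product | customer
--------+---------
Lamp    | Carol   
Pen     | Quinn   
Charger | Quinn   
Speaker | Eve     


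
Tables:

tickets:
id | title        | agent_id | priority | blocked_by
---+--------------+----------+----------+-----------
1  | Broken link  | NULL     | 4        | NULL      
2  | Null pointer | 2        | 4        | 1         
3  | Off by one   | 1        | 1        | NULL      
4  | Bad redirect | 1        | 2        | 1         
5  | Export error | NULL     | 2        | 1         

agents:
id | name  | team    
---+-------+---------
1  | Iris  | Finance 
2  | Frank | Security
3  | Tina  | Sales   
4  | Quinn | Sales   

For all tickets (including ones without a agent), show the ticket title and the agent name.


LEFT JOIN keeps every row from tickets (the left table); where agent_id has no match in agents, the agent columns become NULL. Walk through each ticket:
  - ticket 1 (Broken link): agent_id=NULL, no match -> kept with NULL
  - ticket 2 (Null pointer): agent_id=2 -> matches Frank
  - ticket 3 (Off by one): agent_id=1 -> matches Iris
  - ticket 4 (Bad redirect): agent_id=1 -> matches Iris
  - ticket 5 (Export error): agent_id=NULL, no match -> kept with NULL
All 5 rows appear; 2 have NULL agent.

SQL:
SELECT a.title, b.name AS agent
FROM tickets a
LEFT JOIN agents b ON a.agent_id = b.id

Result:
title        | agent
-------------+------
Broken link  | NULL 
Null pointer | Frank
Off by one   | Iris 
Bad redirect | Iris 
Export error | NULL 


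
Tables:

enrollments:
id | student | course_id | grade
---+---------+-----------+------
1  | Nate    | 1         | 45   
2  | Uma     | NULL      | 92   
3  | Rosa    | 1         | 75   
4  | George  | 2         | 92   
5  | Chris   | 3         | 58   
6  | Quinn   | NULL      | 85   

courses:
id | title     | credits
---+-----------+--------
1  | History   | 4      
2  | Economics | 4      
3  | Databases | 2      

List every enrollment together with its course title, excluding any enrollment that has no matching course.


INNER JOIN keeps only enrollments rows whose course_id matches an id in courses. Walk through each enrollment:
  - enrollment 1 (Nate): course_id=1 -> matches History
  - enrollment 2 (Uma): course_id=NULL, no match -> dropped
  - enrollment 3 (Rosa): course_id=1 -> matches History
  - enrollment 4 (George): course_id=2 -> matches Economics
  - enrollment 5 (Chris): course_id=3 -> matches Databases
  - enrollment 6 (Quinn): course_id=NULL, no match -> dropped
So 2 of 6 rows are dropped.

SQL:
SELECT a.student, b.title AS course
FROM enrollments a
INNER JOIN courses b ON a.course_id = b.id

Result:
student | course   
--------+----------
Nate    | History  
Rosa    | History  
George  | Economics
Chris   | Databases


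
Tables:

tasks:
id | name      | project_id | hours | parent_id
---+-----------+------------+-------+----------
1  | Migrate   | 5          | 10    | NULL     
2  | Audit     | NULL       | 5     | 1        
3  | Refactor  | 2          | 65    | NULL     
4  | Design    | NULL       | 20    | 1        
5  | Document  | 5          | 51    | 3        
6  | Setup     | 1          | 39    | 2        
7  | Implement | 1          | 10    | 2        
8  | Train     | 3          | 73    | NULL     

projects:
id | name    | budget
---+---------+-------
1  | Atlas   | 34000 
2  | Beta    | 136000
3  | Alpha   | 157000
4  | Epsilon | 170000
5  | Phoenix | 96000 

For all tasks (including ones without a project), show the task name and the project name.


LEFT JOIN keeps every row from tasks (the left table); where project_id has no match in projects, the project columns become NULL. Walk through each task:
  - task 1 (Migrate): project_id=5 -> matches Phoenix
  - task 2 (Audit): project_id=NULL, no match -> kept with NULL
  - task 3 (Refactor): project_id=2 -> matches Beta
  - task 4 (Design): project_id=NULL, no match -> kept with NULL
  - task 5 (Document): project_id=5 -> matches Phoenix
  - task 6 (Setup): project_id=1 -> matches Atlas
  - task 7 (Implement): project_id=1 -> matches Atlas
  - task 8 (Train): project_id=3 -> matches Alpha
All 8 rows appear; 2 have NULL project.

SQL:
SELECT a.name, b.name AS project
FROM tasks a
LEFT JOIN projects b ON a.project_id = b.id

Result:
name      | project
----------+--------
Migrate   | Phoenix
Audit     | NULL   
Refactor  | Beta   
Design    | NULL   
Document  | Phoenix
Setup     | Atlas  
Implement | Atlas  
Train     | Alpha  


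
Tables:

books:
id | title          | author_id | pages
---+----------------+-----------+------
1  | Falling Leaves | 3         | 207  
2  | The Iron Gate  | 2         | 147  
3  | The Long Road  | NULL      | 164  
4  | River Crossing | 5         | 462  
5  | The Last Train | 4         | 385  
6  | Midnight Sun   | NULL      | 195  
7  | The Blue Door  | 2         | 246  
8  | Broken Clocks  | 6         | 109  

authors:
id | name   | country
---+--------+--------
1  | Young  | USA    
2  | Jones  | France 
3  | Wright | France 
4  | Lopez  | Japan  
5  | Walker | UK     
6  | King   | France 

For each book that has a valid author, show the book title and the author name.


INNER JOIN keeps only books rows whose author_id matches an id in authors. Walk through each book:
  - book 1 (Falling Leaves): author_id=3 -> matches Wright
  - book 2 (The Iron Gate): author_id=2 -> matches Jones
  - book 3 (The Long Road): author_id=NULL, no match -> dropped
  - book 4 (River Crossing): author_id=5 -> matches Walker
  - book 5 (The Last Train): author_id=4 -> matches Lopez
  - book 6 (Midnight Sun): author_id=NULL, no match -> dropped
  - book 7 (The Blue Door): author_id=2 -> matches Jones
  - book 8 (Broken Clocks): author_id=6 -> matches King
So 2 of 8 rows are dropped.

SQL:
SELECT a.title, b.name AS author
FROM books a
INNER JOIN authors b ON a.author_id = b.id

Result:
title          | author
---------------+-------
Falling Leaves | Wright
The Iron Gate  | Jones 
River Crossing | Walker
The Last Train | Lopez 
The Blue Door  | Jones 
Broken Clocks  | King  


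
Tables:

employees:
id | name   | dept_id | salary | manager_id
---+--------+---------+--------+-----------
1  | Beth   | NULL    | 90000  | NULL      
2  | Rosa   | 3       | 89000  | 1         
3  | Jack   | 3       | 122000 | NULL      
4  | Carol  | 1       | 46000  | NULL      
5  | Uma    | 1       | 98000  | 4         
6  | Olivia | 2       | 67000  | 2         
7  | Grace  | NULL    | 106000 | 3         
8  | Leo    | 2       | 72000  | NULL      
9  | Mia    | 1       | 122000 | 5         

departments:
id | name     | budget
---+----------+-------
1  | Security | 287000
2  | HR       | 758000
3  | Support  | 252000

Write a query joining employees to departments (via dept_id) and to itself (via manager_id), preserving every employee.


Two LEFT JOINs from the same base table employees: one to departments via dept_id, one to employees itself via manager_id. Both are LEFT so every employee is preserved.
Match against departments:
  - employee 1 (Beth): dept_id=NULL, no match -> kept with NULL
  - employee 2 (Rosa): dept_id=3 -> matches Support
  - employee 3 (Jack): dept_id=3 -> matches Support
  - employee 4 (Carol): dept_id=1 -> matches Security
  - employee 5 (Uma): dept_id=1 -> matches Security
  - employee 6 (Olivia): dept_id=2 -> matches HR
  - employee 7 (Grace): dept_id=NULL, no match -> kept with NULL
  - employee 8 (Leo): dept_id=2 -> matches HR
  - employee 9 (Mia): dept_id=1 -> matches Security
Match against employees (self):
  - employee 1 (Beth): manager_id=NULL -> NULL
  - employee 2 (Rosa): manager_id=1 -> Beth
  - employee 3 (Jack): manager_id=NULL -> NULL
  - employee 4 (Carol): manager_id=NULL -> NULL
  - employee 5 (Uma): manager_id=4 -> Carol
  - employee 6 (Olivia): manager_id=2 -> Rosa
  - employee 7 (Grace): manager_id=3 -> Jack
  - employee 8 (Leo): manager_id=NULL -> NULL
  - employee 9 (Mia): manager_id=5 -> Uma

SQL:
SELECT a.name, b.name AS department, c.name AS manager
FROM employees a
LEFT JOIN departments b ON a.dept_id = b.id
LEFT JOIN employees c ON a.manager_id = c.id

Result:
name   | department | manager
-------+------------+--------
Beth   | NULL       | NULL   
Rosa   | Support    | Beth   
Jack   | Support    | NULL   
Carol  | Security   | NULL   
Uma    | Security   | Carol  
Olivia | HR         | Rosa   
Grace  | NULL       | Jack   
Leo    | HR         | NULL   
Mia    | Security   | Uma    


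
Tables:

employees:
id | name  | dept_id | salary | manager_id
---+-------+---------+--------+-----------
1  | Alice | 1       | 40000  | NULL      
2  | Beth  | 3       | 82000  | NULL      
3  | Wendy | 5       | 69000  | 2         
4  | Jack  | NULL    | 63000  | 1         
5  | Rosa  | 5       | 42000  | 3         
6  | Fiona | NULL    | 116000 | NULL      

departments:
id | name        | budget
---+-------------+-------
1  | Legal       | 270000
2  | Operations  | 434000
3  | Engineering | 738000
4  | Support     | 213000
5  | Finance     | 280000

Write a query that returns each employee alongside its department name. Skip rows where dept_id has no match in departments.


INNER JOIN keeps only employees rows whose dept_id matches an id in departments. Walk through each employee:
  - employee 1 (Alice): dept_id=1 -> matches Legal
  - employee 2 (Beth): dept_id=3 -> matches Engineering
  - employee 3 (Wendy): dept_id=5 -> matches Finance
  - employee 4 (Jack): dept_id=NULL, no match -> dropped
  - employee 5 (Rosa): dept_id=5 -> matches Finance
  - employee 6 (Fiona): dept_id=NULL, no match -> dropped
So 2 of 6 rows are dropped.

SQL:
SELECT a.name, b.name AS department
FROM employees a
INNER JOIN departments b ON a.dept_id = b.id

Result:
name  | department 
------+------------
Alice | Legal      
Beth  | Engineering
Wendy | Finance    
Rosa  | Finance    


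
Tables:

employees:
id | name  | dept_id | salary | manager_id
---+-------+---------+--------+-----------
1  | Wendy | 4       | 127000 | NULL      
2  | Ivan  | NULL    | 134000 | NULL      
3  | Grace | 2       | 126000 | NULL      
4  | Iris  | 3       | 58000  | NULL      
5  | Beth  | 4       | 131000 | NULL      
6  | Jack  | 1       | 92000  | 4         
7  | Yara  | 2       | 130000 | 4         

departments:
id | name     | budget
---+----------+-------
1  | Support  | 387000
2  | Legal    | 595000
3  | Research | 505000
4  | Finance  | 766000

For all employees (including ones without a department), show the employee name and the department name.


LEFT JOIN keeps every row from employees (the left table); where dept_id has no match in departments, the department columns become NULL. Walk through each employee:
  - employee 1 (Wendy): dept_id=4 -> matches Finance
  - employee 2 (Ivan): dept_id=NULL, no match -> kept with NULL
  - employee 3 (Grace): dept_id=2 -> matches Legal
  - employee 4 (Iris): dept_id=3 -> matches Research
  - employee 5 (Beth): dept_id=4 -> matches Finance
  - employee 6 (Jack): dept_id=1 -> matches Support
  - employee 7 (Yara): dept_id=2 -> matches Legal
All 7 rows appear; 1 has NULL department.

SQL:
SELECT a.name, b.name AS department
FROM employees a
LEFT JOIN departments b ON a.dept_id = b.id

Result:
name  | department
------+-----------
Wendy | Finance   
Ivan  | NULL      
Grace | Legal     
Iris  | Research  
Beth  | Finance   
Jack  | Support   
Yara  | Legal     


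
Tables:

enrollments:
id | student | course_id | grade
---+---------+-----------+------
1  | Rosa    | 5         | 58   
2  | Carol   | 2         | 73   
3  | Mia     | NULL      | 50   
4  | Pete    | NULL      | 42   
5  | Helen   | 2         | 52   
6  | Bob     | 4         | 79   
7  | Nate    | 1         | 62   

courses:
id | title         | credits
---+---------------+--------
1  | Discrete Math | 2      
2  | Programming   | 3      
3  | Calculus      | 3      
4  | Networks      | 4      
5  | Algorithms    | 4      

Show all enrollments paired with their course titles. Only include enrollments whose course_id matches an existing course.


INNER JOIN keeps only enrollments rows whose course_id matches an id in courses. Walk through each enrollment:
  - enrollment 1 (Rosa): course_id=5 -> matches Algorithms
  - enrollment 2 (Carol): course_id=2 -> matches Programming
  - enrollment 3 (Mia): course_id=NULL, no match -> dropped
  - enrollment 4 (Pete): course_id=NULL, no match -> dropped
  - enrollment 5 (Helen): course_id=2 -> matches Programming
  - enrollment 6 (Bob): course_id=4 -> matches Networks
  - enrollment 7 (Nate): course_id=1 -> matches Discrete Math
So 2 of 7 rows are dropped.

SQL:
SELECT a.student, b.title AS course
FROM enrollments a
INNER JOIN courses b ON a.course_id = b.id

Result:
student | course       
--------+--------------
Rosa    | Algorithms   
Carol   | Programming  
Helen   | Programming  
Bob     | Networks     
Nate    | Discrete Math


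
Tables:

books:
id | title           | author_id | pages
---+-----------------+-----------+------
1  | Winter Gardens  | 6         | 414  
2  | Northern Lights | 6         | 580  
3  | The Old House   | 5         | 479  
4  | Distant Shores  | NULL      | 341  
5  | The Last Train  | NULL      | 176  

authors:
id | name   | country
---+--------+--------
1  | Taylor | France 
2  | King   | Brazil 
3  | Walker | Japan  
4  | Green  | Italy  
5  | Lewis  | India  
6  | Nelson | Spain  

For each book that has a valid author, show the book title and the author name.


INNER JOIN keeps only books rows whose author_id matches an id in authors. Walk through each book:
  - book 1 (Winter Gardens): author_id=6 -> matches Nelson
  - book 2 (Northern Lights): author_id=6 -> matches Nelson
  - book 3 (The Old House): author_id=5 -> matches Lewis
  - book 4 (Distant Shores): author_id=NULL, no match -> dropped
  - book 5 (The Last Train): author_id=NULL, no match -> dropped
So 2 of 5 rows are dropped.

SQL:
SELECT a.title, b.name AS author
FROM books a
INNER JOIN authors b ON a.author_id = b.id

Result:
title           | author
----------------+-------
Winter Gardens  | Nelson
Northern Lights | Nelson
The Old House   | Lewis 


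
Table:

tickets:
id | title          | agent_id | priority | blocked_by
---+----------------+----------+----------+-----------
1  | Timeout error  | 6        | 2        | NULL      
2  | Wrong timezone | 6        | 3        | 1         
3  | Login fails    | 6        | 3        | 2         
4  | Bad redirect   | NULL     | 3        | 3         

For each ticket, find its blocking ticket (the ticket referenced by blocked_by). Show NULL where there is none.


This is a self-join: tickets is joined to a second copy of itself, matching each row's blocked_by to another row's id. Use LEFT JOIN so rows with blocked_by=NULL are kept.
  - ticket 1 (Timeout error): blocked_by=NULL -> NULL
  - ticket 2 (Wrong timezone): blocked_by=1 -> Timeout error
  - ticket 3 (Login fails): blocked_by=2 -> Wrong timezone
  - ticket 4 (Bad redirect): blocked_by=3 -> Login fails

SQL:
SELECT a.title AS item, b.title AS blocked_by
FROM tickets a
LEFT JOIN tickets b ON a.blocked_by = b.id

Result:
item           | blocked_by    
---------------+---------------
Timeout error  | NULL          
Wrong timezone | Timeout error 
Login fails    | Wrong timezone
Bad redirect   | Login fails   


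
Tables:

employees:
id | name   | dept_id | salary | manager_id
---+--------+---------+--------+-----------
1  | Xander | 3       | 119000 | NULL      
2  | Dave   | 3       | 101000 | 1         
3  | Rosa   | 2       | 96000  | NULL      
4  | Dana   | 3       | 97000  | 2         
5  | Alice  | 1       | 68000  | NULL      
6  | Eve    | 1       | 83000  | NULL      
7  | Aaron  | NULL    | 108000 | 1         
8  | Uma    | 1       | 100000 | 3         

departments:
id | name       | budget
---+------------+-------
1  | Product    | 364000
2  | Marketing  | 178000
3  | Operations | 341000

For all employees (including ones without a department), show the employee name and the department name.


LEFT JOIN keeps every row from employees (the left table); where dept_id has no match in departments, the department columns become NULL. Walk through each employee:
  - employee 1 (Xander): dept_id=3 -> matches Operations
  - employee 2 (Dave): dept_id=3 -> matches Operations
  - employee 3 (Rosa): dept_id=2 -> matches Marketing
  - employee 4 (Dana): dept_id=3 -> matches Operations
  - employee 5 (Alice): dept_id=1 -> matches Product
  - employee 6 (Eve): dept_id=1 -> matches Product
  - employee 7 (Aaron): dept_id=NULL, no match -> kept with NULL
  - employee 8 (Uma): dept_id=1 -> matches Product
All 8 rows appear; 1 has NULL department.

SQL:
SELECT a.name, b.name AS department
FROM employees a
LEFT JOIN departments b ON a.dept_id = b.id

Result:
name   | department
-------+-----------
Xander | Operations
Dave   | Operations
Rosa   | Marketing 
Dana   | Operations
Alice  | Product   
Eve    | Product   
Aaron  | NULL      
Uma    | Product   


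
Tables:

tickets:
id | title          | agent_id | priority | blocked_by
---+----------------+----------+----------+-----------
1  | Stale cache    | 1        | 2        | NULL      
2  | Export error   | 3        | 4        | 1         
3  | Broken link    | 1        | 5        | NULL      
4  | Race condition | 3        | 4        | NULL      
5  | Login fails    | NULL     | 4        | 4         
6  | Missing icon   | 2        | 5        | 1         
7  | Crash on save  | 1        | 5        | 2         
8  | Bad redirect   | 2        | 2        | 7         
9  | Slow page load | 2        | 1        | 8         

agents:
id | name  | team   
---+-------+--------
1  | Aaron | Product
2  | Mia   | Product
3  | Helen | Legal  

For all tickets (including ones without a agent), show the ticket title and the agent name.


LEFT JOIN keeps every row from tickets (the left table); where agent_id has no match in agents, the agent columns become NULL. Walk through each ticket:
  - ticket 1 (Stale cache): agent_id=1 -> matches Aaron
  - ticket 2 (Export error): agent_id=3 -> matches Helen
  - ticket 3 (Broken link): agent_id=1 -> matches Aaron
  - ticket 4 (Race condition): agent_id=3 -> matches Helen
  - ticket 5 (Login fails): agent_id=NULL, no match -> kept with NULL
  - ticket 6 (Missing icon): agent_id=2 -> matches Mia
  - ticket 7 (Crash on save): agent_id=1 -> matches Aaron
  - ticket 8 (Bad redirect): agent_id=2 -> matches Mia
  - ticket 9 (Slow page load): agent_id=2 -> matches Mia
All 9 rows appear; 1 has NULL agent.

SQL:
SELECT a.title, b.name AS agent
FROM tickets a
LEFT JOIN agents b ON a.agent_id = b.id

Result:
title          | agent
---------------+------
Stale cache    | Aaron
Export error   | Helen
Broken link    | Aaron
Race condition | Helen
Login fails    | NULL 
Missing icon   | Mia  
Crash on save  | Aaron
Bad redirect   | Mia  
Slow page load | Mia  


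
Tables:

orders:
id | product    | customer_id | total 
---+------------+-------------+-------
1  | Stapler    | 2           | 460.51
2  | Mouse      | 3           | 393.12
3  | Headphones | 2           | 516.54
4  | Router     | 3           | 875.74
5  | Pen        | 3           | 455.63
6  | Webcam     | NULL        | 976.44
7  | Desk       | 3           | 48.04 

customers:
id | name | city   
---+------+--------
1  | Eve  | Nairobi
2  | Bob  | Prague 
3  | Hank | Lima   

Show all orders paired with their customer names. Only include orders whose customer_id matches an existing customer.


INNER JOIN keeps only orders rows whose customer_id matches an id in customers. Walk through each order:
  - order 1 (Stapler): customer_id=2 -> matches Bob
  - order 2 (Mouse): customer_id=3 -> matches Hank
  - order 3 (Headphones): customer_id=2 -> matches Bob
  - order 4 (Router): customer_id=3 -> matches Hank
  - order 5 (Pen): customer_id=3 -> matches Hank
  - order 6 (Webcam): customer_id=NULL, no match -> dropped
  - order 7 (Desk): customer_id=3 -> matches Hank
So 1 of 7 rows is dropped.

SQL:
SELECT a.product, b.name AS customer
FROM orders a
INNER JOIN customers b ON a.customer_id = b.id

Result:
product    | customer
-----------+---------
Stapler    | Bob     
Mouse      | Hank    
Headphones | Bob     
Router     | Hank    
Pen        | Hank    
Desk       | Hank    


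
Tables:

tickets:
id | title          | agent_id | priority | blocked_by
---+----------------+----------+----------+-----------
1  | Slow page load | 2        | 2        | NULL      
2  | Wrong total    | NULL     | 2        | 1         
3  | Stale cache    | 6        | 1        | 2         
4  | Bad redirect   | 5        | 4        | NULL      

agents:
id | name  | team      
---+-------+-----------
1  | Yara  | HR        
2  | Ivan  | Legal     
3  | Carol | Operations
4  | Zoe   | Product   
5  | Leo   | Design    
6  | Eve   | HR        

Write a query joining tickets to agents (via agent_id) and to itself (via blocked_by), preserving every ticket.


Two LEFT JOINs from the same base table tickets: one to agents via agent_id, one to tickets itself via blocked_by. Both are LEFT so every ticket is preserved.
Match against agents:
  - ticket 1 (Slow page load): agent_id=2 -> matches Ivan
  - ticket 2 (Wrong total): agent_id=NULL, no match -> kept with NULL
  - ticket 3 (Stale cache): agent_id=6 -> matches Eve
  - ticket 4 (Bad redirect): agent_id=5 -> matches Leo
Match against tickets (self):
  - ticket 1 (Slow page load): blocked_by=NULL -> NULL
  - ticket 2 (Wrong total): blocked_by=1 -> Slow page load
  - ticket 3 (Stale cache): blocked_by=2 -> Wrong total
  - ticket 4 (Bad redirect): blocked_by=NULL -> NULL

SQL:
SELECT a.title, b.name AS agent, c.title AS blocked_by
FROM tickets a
LEFT JOIN agents b ON a.agent_id = b.id
LEFT JOIN tickets c ON a.blocked_by = c.id

Result:
title          | agent | blocked_by    
---------------+-------+---------------
Slow page load | Ivan  | NULL          
Wrong total    | NULL  | Slow page load
Stale cache    | Eve   | Wrong total   
Bad redirect   | Leo   | NULL          


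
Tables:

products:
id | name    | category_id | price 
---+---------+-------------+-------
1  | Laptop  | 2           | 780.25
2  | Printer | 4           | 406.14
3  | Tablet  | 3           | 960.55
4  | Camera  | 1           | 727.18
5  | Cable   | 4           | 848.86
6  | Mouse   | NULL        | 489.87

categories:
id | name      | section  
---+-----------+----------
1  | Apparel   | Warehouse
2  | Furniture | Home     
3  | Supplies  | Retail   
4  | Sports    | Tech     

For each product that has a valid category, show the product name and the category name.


INNER JOIN keeps only products rows whose category_id matches an id in categories. Walk through each product:
  - product 1 (Laptop): category_id=2 -> matches Furniture
  - product 2 (Printer): category_id=4 -> matches Sports
  - product 3 (Tablet): category_id=3 -> matches Supplies
  - product 4 (Camera): category_id=1 -> matches Apparel
  - product 5 (Cable): category_id=4 -> matches Sports
  - product 6 (Mouse): category_id=NULL, no match -> dropped
So 1 of 6 rows is dropped.

SQL:
SELECT a.name, b.name AS category
FROM products a
INNER JOIN categories b ON a.category_id = b.id

Result:
name    | category 
--------+----------
Laptop  | Furniture
Printer | Sports   
Tablet  | Supplies 
Camera  | Apparel  
Cable   | Sports   


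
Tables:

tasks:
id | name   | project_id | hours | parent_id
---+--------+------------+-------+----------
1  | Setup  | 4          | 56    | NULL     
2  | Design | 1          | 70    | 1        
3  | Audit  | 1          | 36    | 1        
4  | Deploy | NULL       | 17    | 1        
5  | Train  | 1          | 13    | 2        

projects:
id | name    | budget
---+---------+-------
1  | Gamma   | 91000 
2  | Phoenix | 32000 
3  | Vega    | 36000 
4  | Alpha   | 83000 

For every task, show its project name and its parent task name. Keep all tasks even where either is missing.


Two LEFT JOINs from the same base table tasks: one to projects via project_id, one to tasks itself via parent_id. Both are LEFT so every task is preserved.
Match against projects:
  - task 1 (Setup): project_id=4 -> matches Alpha
  - task 2 (Design): project_id=1 -> matches Gamma
  - task 3 (Audit): project_id=1 -> matches Gamma
  - task 4 (Deploy): project_id=NULL, no match -> kept with NULL
  - task 5 (Train): project_id=1 -> matches Gamma
Match against tasks (self):
  - task 1 (Setup): parent_id=NULL -> NULL
  - task 2 (Design): parent_id=1 -> Setup
  - task 3 (Audit): parent_id=1 -> Setup
  - task 4 (Deploy): parent_id=1 -> Setup
  - task 5 (Train): parent_id=2 -> Design

SQL:
SELECT a.name, b.name AS project, c.name AS parent
FROM tasks a
LEFT JOIN projects b ON a.project_id = b.id
LEFT JOIN tasks c ON a.parent_id = c.id

Result:
name   | project | parent
-------+---------+-------
Setup  | Alpha   | NULL  
Design | Gamma   | Setup 
Audit  | Gamma   | Setup 
Deploy | NULL    | Setup 
Train  | Gamma   | Design


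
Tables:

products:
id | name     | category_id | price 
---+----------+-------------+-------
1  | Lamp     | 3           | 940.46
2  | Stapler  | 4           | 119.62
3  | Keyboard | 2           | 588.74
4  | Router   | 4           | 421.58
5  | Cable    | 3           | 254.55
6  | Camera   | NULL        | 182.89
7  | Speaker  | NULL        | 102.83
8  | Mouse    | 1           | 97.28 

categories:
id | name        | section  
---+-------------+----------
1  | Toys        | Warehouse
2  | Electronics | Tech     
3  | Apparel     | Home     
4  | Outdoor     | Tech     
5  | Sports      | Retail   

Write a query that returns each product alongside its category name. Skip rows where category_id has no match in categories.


INNER JOIN keeps only products rows whose category_id matches an id in categories. Walk through each product:
  - product 1 (Lamp): category_id=3 -> matches Apparel
  - product 2 (Stapler): category_id=4 -> matches Outdoor
  - product 3 (Keyboard): category_id=2 -> matches Electronics
  - product 4 (Router): category_id=4 -> matches Outdoor
  - product 5 (Cable): category_id=3 -> matches Apparel
  - product 6 (Camera): category_id=NULL, no match -> dropped
  - product 7 (Speaker): category_id=NULL, no match -> dropped
  - product 8 (Mouse): category_id=1 -> matches Toys
So 2 of 8 rows are dropped.

SQL:
SELECT a.name, b.name AS category
FROM products a
INNER JOIN categories b ON a.category_id = b.id

Result:
name     | category   
---------+------------
Lamp     | Apparel    
Stapler  | Outdoor    
Keyboard | Electronics
Router   | Outdoor    
Cable    | Apparel    
Mouse    | Toys       


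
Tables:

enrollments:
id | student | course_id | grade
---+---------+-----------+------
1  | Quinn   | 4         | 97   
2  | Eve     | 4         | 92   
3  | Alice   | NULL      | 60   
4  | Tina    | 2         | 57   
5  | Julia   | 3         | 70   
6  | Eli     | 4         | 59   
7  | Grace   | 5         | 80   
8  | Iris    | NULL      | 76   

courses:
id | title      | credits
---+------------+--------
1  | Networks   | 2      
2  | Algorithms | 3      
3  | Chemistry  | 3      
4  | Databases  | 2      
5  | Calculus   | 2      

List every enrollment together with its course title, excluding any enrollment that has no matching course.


INNER JOIN keeps only enrollments rows whose course_id matches an id in courses. Walk through each enrollment:
  - enrollment 1 (Quinn): course_id=4 -> matches Databases
  - enrollment 2 (Eve): course_id=4 -> matches Databases
  - enrollment 3 (Alice): course_id=NULL, no match -> dropped
  - enrollment 4 (Tina): course_id=2 -> matches Algorithms
  - enrollment 5 (Julia): course_id=3 -> matches Chemistry
  - enrollment 6 (Eli): course_id=4 -> matches Databases
  - enrollment 7 (Grace): course_id=5 -> matches Calculus
  - enrollment 8 (Iris): course_id=NULL, no match -> dropped
So 2 of 8 rows are dropped.

SQL:
SELECT a.student, b.title AS course
FROM enrollments a
INNER JOIN courses b ON a.course_id = b.id

Result:
student | course    
--------+-----------
Quinn   | Databases 
Eve     | Databases 
Tina    | Algorithms
Julia   | Chemistry 
Eli     | Databases 
Grace   | Calculus  


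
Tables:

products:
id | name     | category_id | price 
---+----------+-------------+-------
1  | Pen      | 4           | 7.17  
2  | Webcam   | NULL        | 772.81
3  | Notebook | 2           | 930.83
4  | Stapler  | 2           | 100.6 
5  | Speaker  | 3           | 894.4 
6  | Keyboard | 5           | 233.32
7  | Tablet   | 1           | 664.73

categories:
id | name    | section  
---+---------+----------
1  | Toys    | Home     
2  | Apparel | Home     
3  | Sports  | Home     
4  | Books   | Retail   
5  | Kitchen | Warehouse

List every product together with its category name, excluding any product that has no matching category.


INNER JOIN keeps only products rows whose category_id matches an id in categories. Walk through each product:
  - product 1 (Pen): category_id=4 -> matches Books
  - product 2 (Webcam): category_id=NULL, no match -> dropped
  - product 3 (Notebook): category_id=2 -> matches Apparel
  - product 4 (Stapler): category_id=2 -> matches Apparel
  - product 5 (Speaker): category_id=3 -> matches Sports
  - product 6 (Keyboard): category_id=5 -> matches Kitchen
  - product 7 (Tablet): category_id=1 -> matches Toys
So 1 of 7 rows is dropped.

SQL:
SELECT a.name, b.name AS category
FROM products a
INNER JOIN categories b ON a.category_id = b.id

Result:
name     | category
---------+---------
Pen      | Books   
Notebook | Apparel 
Stapler  | Apparel 
Speaker  | Sports  
Keyboard | Kitchen 
Tablet   | Toys    


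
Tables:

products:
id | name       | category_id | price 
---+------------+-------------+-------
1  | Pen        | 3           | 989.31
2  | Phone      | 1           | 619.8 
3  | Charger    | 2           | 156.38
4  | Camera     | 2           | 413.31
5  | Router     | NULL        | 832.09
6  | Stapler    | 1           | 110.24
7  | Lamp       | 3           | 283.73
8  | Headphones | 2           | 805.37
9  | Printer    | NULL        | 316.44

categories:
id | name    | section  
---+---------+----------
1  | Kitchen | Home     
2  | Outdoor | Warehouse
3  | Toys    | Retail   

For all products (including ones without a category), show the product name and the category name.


LEFT JOIN keeps every row from products (the left table); where category_id has no match in categories, the category columns become NULL. Walk through each product:
  - product 1 (Pen): category_id=3 -> matches Toys
  - product 2 (Phone): category_id=1 -> matches Kitchen
  - product 3 (Charger): category_id=2 -> matches Outdoor
  - product 4 (Camera): category_id=2 -> matches Outdoor
  - product 5 (Router): category_id=NULL, no match -> kept with NULL
  - product 6 (Stapler): category_id=1 -> matches Kitchen
  - product 7 (Lamp): category_id=3 -> matches Toys
  - product 8 (Headphones): category_id=2 -> matches Outdoor
  - product 9 (Printer): category_id=NULL, no match -> kept with NULL
All 9 rows appear; 2 have NULL category.

SQL:
SELECT a.name, b.name AS category
FROM products a
LEFT JOIN categories b ON a.category_id = b.id

Result:
name       | category
-----------+---------
Pen        | Toys    
Phone      | Kitchen 
Charger    | Outdoor 
Camera     | Outdoor 
Router     | NULL    
Stapler    | Kitchen 
Lamp       | Toys    
Headphones | Outdoor 
Printer    | NULL    


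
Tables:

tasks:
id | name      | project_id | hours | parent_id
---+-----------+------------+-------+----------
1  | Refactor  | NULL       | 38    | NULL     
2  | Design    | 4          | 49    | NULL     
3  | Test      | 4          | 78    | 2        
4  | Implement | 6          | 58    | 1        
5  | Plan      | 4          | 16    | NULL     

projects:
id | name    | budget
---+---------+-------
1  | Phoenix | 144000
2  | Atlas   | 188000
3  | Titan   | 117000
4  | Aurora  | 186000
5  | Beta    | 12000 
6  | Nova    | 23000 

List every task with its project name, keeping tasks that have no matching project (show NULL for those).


LEFT JOIN keeps every row from tasks (the left table); where project_id has no match in projects, the project columns become NULL. Walk through each task:
  - task 1 (Refactor): project_id=NULL, no match -> kept with NULL
  - task 2 (Design): project_id=4 -> matches Aurora
  - task 3 (Test): project_id=4 -> matches Aurora
  - task 4 (Implement): project_id=6 -> matches Nova
  - task 5 (Plan): project_id=4 -> matches Aurora
All 5 rows appear; 1 has NULL project.

SQL:
SELECT a.name, b.name AS project
FROM tasks a
LEFT JOIN projects b ON a.project_id = b.id

Result:
name      | project
----------+--------
Refactor  | NULL   
Design    | Aurora 
Test      | Aurora 
Implement | Nova   
Plan      | Aurora 
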